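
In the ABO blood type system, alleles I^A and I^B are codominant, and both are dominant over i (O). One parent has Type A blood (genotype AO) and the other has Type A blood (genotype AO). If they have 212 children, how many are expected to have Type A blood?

Cross: AO × AO
Possible offspring genotypes: 1 AA, 2 AO, 1 OO
Blood type counts: 3 Type A, 1 Type O
Probability of Type A: 3/4
Expected count = 3/4 × 212 = 159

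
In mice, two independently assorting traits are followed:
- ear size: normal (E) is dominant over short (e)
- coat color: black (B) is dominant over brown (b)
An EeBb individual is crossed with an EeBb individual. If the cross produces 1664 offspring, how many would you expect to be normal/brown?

Dihybrid cross EeBb × EeBb — consider each gene separately:
ear size: Ee × Ee → 1 EE, 2 Ee, 1 ee → 3 E_ : 1 ee (out of 4)
coat color: Bb × Bb → 1 BB, 2 Bb, 1 bb → 3 B_ : 1 bb (out of 4)
Combine (counts out of 4 × 4 = 16): normal/black (E_B_) = 3×3 = 9; normal/brown (E_bb) = 3×1 = 3; short/black (eeB_) = 1×3 = 3; short/brown (eebb) = 1×1 = 1
Phenotype counts (out of 16): 9 normal/black, 3 normal/brown, 3 short/black, 1 short/brown
normal/brown: 3 out of 16 → fraction 3/16
Expected count = 3/16 × 1664 = 312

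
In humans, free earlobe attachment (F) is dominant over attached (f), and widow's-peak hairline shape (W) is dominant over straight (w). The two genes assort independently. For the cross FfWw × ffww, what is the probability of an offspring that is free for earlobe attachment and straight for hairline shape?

Dihybrid cross FfWw × ffww — consider each gene separately:
earlobe attachment: Ff × ff → 2 Ff, 2 ff → 2 F_ : 2 ff (out of 4)
hairline shape: Ww × ww → 2 Ww, 2 ww → 2 W_ : 2 ww (out of 4)
Looking for: free (F_) and straight (ww)
P(free) = 2/4, P(straight) = 2/4
P(both) = 2/4 × 2/4 = 4/16 = 1/4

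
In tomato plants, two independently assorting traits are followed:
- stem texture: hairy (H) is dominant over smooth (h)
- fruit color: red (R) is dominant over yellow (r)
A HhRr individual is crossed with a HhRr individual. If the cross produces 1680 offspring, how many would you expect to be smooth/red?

Dihybrid cross HhRr × HhRr — consider each gene separately:
stem texture: Hh × Hh → 1 HH, 2 Hh, 1 hh → 3 H_ : 1 hh (out of 4)
fruit color: Rr × Rr → 1 RR, 2 Rr, 1 rr → 3 R_ : 1 rr (out of 4)
Combine (counts out of 4 × 4 = 16): hairy/red (H_R_) = 3×3 = 9; hairy/yellow (H_rr) = 3×1 = 3; smooth/red (hhR_) = 1×3 = 3; smooth/yellow (hhrr) = 1×1 = 1
Phenotype counts (out of 16): 9 hairy/red, 3 hairy/yellow, 3 smooth/red, 1 smooth/yellow
smooth/red: 3 out of 16 → fraction 3/16
Expected count = 3/16 × 1680 = 315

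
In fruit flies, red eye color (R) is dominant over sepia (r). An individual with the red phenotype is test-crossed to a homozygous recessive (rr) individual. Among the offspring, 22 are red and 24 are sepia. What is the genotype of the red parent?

Test cross: ? × rr
Offspring: 22 red, 24 sepia — approximately 1:1.
A 1:1 ratio in a test cross indicates the unknown parent is heterozygous (Rr).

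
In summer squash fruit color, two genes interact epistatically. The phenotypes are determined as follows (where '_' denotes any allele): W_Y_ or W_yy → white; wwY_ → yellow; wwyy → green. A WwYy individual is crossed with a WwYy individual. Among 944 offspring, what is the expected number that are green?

Cross: WwYy × WwYy — consider each gene separately:
W gene: Ww × Ww → 1 WW, 2 Ww, 1 ww → 3 W_ : 1 ww (out of 4)
Y gene: Yy × Yy → 1 YY, 2 Yy, 1 yy → 3 Y_ : 1 yy (out of 4)
Genotype classes (out of 4 × 4 = 16): W_Y_ = 3×3 = 9; W_yy = 3×1 = 3; wwY_ = 1×3 = 3; wwyy = 1×1 = 1
Apply the phenotype rules: W_Y_ (9) + W_yy (3) → white; wwY_ (3) → yellow; wwyy (1) → green
Phenotype counts (out of 16): 12 white, 3 yellow, 1 green
green: 1 out of 16 → fraction 1/16
Expected count = 1/16 × 944 = 59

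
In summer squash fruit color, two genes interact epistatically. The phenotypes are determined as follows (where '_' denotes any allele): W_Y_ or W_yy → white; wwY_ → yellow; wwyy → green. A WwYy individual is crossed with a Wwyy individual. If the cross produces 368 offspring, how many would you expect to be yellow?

Cross: WwYy × Wwyy — consider each gene separately:
W gene: Ww × Ww → 1 WW, 2 Ww, 1 ww → 3 W_ : 1 ww (out of 4)
Y gene: Yy × yy → 2 Yy, 2 yy → 2 Y_ : 2 yy (out of 4)
Genotype classes (out of 4 × 4 = 16): W_Y_ = 3×2 = 6; W_yy = 3×2 = 6; wwY_ = 1×2 = 2; wwyy = 1×2 = 2
Apply the phenotype rules: W_Y_ (6) + W_yy (6) → white; wwY_ (2) → yellow; wwyy (2) → green
Phenotype counts (out of 16): 12 white, 2 yellow, 2 green
yellow: 2 out of 16 → fraction 1/8
Expected count = 1/8 × 368 = 46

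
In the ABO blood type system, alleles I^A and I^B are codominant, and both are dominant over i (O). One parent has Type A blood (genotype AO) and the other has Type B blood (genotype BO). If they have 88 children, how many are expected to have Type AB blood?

Cross: AO × BO
Possible offspring genotypes: 1 AB, 1 AO, 1 BO, 1 OO
Blood type counts: 1 Type AB, 1 Type A, 1 Type B, 1 Type O
Probability of Type AB: 1/4
Expected count = 1/4 × 88 = 22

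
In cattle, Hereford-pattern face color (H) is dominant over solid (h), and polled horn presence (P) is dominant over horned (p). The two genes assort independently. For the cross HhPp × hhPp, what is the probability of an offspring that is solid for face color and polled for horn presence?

Dihybrid cross HhPp × hhPp — consider each gene separately:
face color: Hh × hh → 2 Hh, 2 hh → 2 H_ : 2 hh (out of 4)
horn presence: Pp × Pp → 1 PP, 2 Pp, 1 pp → 3 P_ : 1 pp (out of 4)
Looking for: solid (hh) and polled (P_)
P(solid) = 2/4, P(polled) = 3/4
P(both) = 2/4 × 3/4 = 6/16 = 3/8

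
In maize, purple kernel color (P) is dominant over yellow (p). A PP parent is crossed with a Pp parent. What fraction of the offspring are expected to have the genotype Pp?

Punnett square for PP × Pp:
Offspring genotypes: 2 PP, 2 Pp
Total offspring: 4
Count with target: 2
Probability: 2/4 = 1/2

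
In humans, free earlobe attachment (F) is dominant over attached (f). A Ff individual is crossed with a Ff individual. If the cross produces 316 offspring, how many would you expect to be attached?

Punnett square for Ff × Ff:
Offspring genotypes: 1 FF, 2 Ff, 1 ff
free: 3, attached: 1
attached: 1 out of 4 → fraction 1/4
Expected count = 1/4 × 316 = 79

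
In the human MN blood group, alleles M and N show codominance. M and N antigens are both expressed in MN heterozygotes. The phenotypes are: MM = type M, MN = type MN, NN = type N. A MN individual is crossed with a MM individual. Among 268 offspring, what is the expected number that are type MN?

Punnett square for MN × MM:
Offspring genotypes: 2 MM, 2 MN
Phenotype counts: 2 type M, 2 type MN
type MN: 2 out of 4 → fraction 1/2
Expected count = 1/2 × 268 = 134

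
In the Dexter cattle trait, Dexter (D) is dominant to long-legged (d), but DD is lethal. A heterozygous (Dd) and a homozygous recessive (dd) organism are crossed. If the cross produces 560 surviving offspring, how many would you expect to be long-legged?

Cross: Dd × dd
Punnett square offspring (before lethality): 2 Dd, 2 dd
No DD offspring are produced in this cross.
long-legged: 2 out of 4 → fraction 1/2
Expected count = 1/2 × 560 = 280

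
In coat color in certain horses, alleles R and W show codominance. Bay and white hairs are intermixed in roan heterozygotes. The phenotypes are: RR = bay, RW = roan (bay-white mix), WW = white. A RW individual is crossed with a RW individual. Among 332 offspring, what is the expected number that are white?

Punnett square for RW × RW:
Offspring genotypes: 1 RR, 2 RW, 1 WW
Phenotype counts: 1 bay, 2 roan (bay-white mix), 1 white
white: 1 out of 4 → fraction 1/4
Expected count = 1/4 × 332 = 83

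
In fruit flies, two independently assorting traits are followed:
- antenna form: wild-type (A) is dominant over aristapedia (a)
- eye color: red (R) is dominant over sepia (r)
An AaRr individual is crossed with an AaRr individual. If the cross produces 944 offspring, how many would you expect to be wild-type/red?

Dihybrid cross AaRr × AaRr — consider each gene separately:
antenna form: Aa × Aa → 1 AA, 2 Aa, 1 aa → 3 A_ : 1 aa (out of 4)
eye color: Rr × Rr → 1 RR, 2 Rr, 1 rr → 3 R_ : 1 rr (out of 4)
Combine (counts out of 4 × 4 = 16): wild-type/red (A_R_) = 3×3 = 9; wild-type/sepia (A_rr) = 3×1 = 3; aristapedia/red (aaR_) = 1×3 = 3; aristapedia/sepia (aarr) = 1×1 = 1
Phenotype counts (out of 16): 9 wild-type/red, 3 wild-type/sepia, 3 aristapedia/red, 1 aristapedia/sepia
wild-type/red: 9 out of 16 → fraction 9/16
Expected count = 9/16 × 944 = 531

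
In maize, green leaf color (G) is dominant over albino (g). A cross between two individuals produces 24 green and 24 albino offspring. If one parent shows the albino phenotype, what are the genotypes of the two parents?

Observed offspring: 24 green, 24 albino
The observed ratio simplifies to 1:1. One parent shows albino, so its genotype must be gg. A 1:1 offspring split requires the other parent to be heterozygous (Gg).
Parent genotypes: gg × Gg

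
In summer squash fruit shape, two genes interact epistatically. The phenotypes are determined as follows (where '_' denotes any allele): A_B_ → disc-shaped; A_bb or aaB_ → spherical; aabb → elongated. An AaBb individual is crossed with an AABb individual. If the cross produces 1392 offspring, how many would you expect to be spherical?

Cross: AaBb × AABb — consider each gene separately:
A gene: Aa × AA → 2 AA, 2 Aa → 4 A_ (out of 4)
B gene: Bb × Bb → 1 BB, 2 Bb, 1 bb → 3 B_ : 1 bb (out of 4)
Genotype classes (out of 4 × 4 = 16): A_B_ = 4×3 = 12; A_bb = 4×1 = 4
Apply the phenotype rules: A_B_ (12) → disc-shaped; A_bb (4) → spherical
Phenotype counts (out of 16): 12 disc-shaped, 4 spherical
spherical: 4 out of 16 → fraction 1/4
Expected count = 1/4 × 1392 = 348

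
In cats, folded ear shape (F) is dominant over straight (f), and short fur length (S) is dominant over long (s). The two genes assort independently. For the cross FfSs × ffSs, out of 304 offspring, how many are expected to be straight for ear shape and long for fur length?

Dihybrid cross FfSs × ffSs — consider each gene separately:
ear shape: Ff × ff → 2 Ff, 2 ff → 2 F_ : 2 ff (out of 4)
fur length: Ss × Ss → 1 SS, 2 Ss, 1 ss → 3 S_ : 1 ss (out of 4)
Looking for: straight (ff) and long (ss)
P(straight) = 2/4, P(long) = 1/4
P(both) = 2/4 × 1/4 = 2/16 = 1/8
Expected count = 1/8 × 304 = 38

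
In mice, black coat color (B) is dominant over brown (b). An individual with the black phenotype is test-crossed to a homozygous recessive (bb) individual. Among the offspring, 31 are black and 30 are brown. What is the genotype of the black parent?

Test cross: ? × bb
Offspring: 31 black, 30 brown — approximately 1:1.
A 1:1 ratio in a test cross indicates the unknown parent is heterozygous (Bb).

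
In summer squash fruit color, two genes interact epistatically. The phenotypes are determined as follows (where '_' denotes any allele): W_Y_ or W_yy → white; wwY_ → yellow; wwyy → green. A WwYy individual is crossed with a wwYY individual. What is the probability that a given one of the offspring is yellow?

Cross: WwYy × wwYY — consider each gene separately:
W gene: Ww × ww → 2 Ww, 2 ww → 2 W_ : 2 ww (out of 4)
Y gene: Yy × YY → 2 YY, 2 Yy → 4 Y_ (out of 4)
Genotype classes (out of 4 × 4 = 16): W_Y_ = 2×4 = 8; wwY_ = 2×4 = 8
Apply the phenotype rules: W_Y_ (8) → white; wwY_ (8) → yellow
Phenotype counts (out of 16): 8 white, 8 yellow
yellow: 8 out of 16
Probability: 8/16 = 1/2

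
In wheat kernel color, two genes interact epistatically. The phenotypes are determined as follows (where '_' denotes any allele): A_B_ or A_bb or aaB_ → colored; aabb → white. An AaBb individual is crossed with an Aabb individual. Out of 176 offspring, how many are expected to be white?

Cross: AaBb × Aabb — consider each gene separately:
A gene: Aa × Aa → 1 AA, 2 Aa, 1 aa → 3 A_ : 1 aa (out of 4)
B gene: Bb × bb → 2 Bb, 2 bb → 2 B_ : 2 bb (out of 4)
Genotype classes (out of 4 × 4 = 16): A_B_ = 3×2 = 6; A_bb = 3×2 = 6; aaB_ = 1×2 = 2; aabb = 1×2 = 2
Apply the phenotype rules: A_B_ (6) + A_bb (6) + aaB_ (2) → colored; aabb (2) → white
Phenotype counts (out of 16): 14 colored, 2 white
white: 2 out of 16 → fraction 1/8
Expected count = 1/8 × 176 = 22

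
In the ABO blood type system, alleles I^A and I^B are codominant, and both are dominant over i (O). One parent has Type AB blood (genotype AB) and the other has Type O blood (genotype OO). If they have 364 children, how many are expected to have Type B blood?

Cross: AB × OO
Possible offspring genotypes: 2 AO, 2 BO
Blood type counts: 2 Type A, 2 Type B
Probability of Type B: 2/4 = 1/2
Expected count = 1/2 × 364 = 182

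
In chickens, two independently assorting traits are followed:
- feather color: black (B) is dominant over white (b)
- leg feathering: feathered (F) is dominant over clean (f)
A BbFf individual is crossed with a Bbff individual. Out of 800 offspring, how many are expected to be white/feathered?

Dihybrid cross BbFf × Bbff — consider each gene separately:
feather color: Bb × Bb → 1 BB, 2 Bb, 1 bb → 3 B_ : 1 bb (out of 4)
leg feathering: Ff × ff → 2 Ff, 2 ff → 2 F_ : 2 ff (out of 4)
Combine (counts out of 4 × 4 = 16): black/feathered (B_F_) = 3×2 = 6; black/clean (B_ff) = 3×2 = 6; white/feathered (bbF_) = 1×2 = 2; white/clean (bbff) = 1×2 = 2
Phenotype counts (out of 16): 6 black/feathered, 6 black/clean, 2 white/feathered, 2 white/clean
white/feathered: 2 out of 16 → fraction 1/8
Expected count = 1/8 × 800 = 100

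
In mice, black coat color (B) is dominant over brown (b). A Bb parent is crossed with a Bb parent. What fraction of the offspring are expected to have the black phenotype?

Punnett square for Bb × Bb:
Offspring genotypes: 1 BB, 2 Bb, 1 bb
Total offspring: 4
Count with target: 3
Probability: 3/4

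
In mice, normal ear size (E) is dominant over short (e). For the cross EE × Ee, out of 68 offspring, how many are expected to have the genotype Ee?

Punnett square for EE × Ee:
Offspring genotypes: 2 EE, 2 Ee
Total offspring: 4
Count with target: 2
Probability: 2/4 = 1/2
Expected count = 1/2 × 68 = 34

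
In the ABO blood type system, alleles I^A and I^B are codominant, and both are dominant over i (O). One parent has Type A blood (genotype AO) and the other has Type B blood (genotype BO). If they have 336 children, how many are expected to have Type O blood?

Cross: AO × BO
Possible offspring genotypes: 1 AB, 1 AO, 1 BO, 1 OO
Blood type counts: 1 Type AB, 1 Type A, 1 Type B, 1 Type O
Probability of Type O: 1/4
Expected count = 1/4 × 336 = 84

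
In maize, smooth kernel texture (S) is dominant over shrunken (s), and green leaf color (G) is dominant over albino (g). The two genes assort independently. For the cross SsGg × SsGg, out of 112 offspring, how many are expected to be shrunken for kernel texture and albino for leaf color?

Dihybrid cross SsGg × SsGg — consider each gene separately:
kernel texture: Ss × Ss → 1 SS, 2 Ss, 1 ss → 3 S_ : 1 ss (out of 4)
leaf color: Gg × Gg → 1 GG, 2 Gg, 1 gg → 3 G_ : 1 gg (out of 4)
Looking for: shrunken (ss) and albino (gg)
P(shrunken) = 1/4, P(albino) = 1/4
P(both) = 1/4 × 1/4 = 1/16
Expected count = 1/16 × 112 = 7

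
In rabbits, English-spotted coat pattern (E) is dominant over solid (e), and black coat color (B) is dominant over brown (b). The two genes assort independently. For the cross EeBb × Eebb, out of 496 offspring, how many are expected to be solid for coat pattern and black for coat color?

Dihybrid cross EeBb × Eebb — consider each gene separately:
coat pattern: Ee × Ee → 1 EE, 2 Ee, 1 ee → 3 E_ : 1 ee (out of 4)
coat color: Bb × bb → 2 Bb, 2 bb → 2 B_ : 2 bb (out of 4)
Looking for: solid (ee) and black (B_)
P(solid) = 1/4, P(black) = 2/4
P(both) = 1/4 × 2/4 = 2/16 = 1/8
Expected count = 1/8 × 496 = 62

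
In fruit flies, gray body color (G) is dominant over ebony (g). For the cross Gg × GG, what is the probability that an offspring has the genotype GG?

Punnett square for Gg × GG:
Offspring genotypes: 2 GG, 2 Gg
Total offspring: 4
Count with target: 2
Probability: 2/4 = 1/2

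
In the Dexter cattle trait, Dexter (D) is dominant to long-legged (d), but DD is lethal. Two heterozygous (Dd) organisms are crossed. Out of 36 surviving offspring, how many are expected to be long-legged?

Cross: Dd × Dd
Punnett square offspring (before lethality): 1 DD, 2 Dd, 1 dd
The DD genotype is lethal (embryos die); surviving offspring: 2 Dd, 1 dd
long-legged: 1 out of 3 → fraction 1/3
Expected count = 1/3 × 36 = 12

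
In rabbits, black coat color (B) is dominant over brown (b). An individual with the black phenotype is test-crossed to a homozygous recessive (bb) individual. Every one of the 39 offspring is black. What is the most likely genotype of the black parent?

Test cross: ? × bb
All offspring are black.
If the unknown parent were heterozygous (Bb), about half of 39 offspring would be brown; none are. The unknown parent is most likely homozygous dominant (BB).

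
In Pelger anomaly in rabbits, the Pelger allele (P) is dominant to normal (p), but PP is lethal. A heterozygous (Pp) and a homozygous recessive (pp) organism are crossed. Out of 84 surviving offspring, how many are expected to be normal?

Cross: Pp × pp
Punnett square offspring (before lethality): 2 Pp, 2 pp
No PP offspring are produced in this cross.
normal: 2 out of 4 → fraction 1/2
Expected count = 1/2 × 84 = 42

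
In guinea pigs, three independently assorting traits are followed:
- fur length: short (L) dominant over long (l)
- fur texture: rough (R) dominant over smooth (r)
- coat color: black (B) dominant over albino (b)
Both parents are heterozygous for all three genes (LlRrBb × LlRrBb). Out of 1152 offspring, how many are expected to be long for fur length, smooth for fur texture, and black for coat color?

Trihybrid cross: LlRrBb × LlRrBb
Each trait segregates independently with a 3:1 phenotypic ratio, so each gene contributes 3/4 (dominant) or 1/4 (recessive).
Target: long (fur length), smooth (fur texture), black (coat color)
Probability = product of independent per-trait probabilities
= 1/4 × 1/4 × 3/4 = 3/64
Expected count = 3/64 × 1152 = 54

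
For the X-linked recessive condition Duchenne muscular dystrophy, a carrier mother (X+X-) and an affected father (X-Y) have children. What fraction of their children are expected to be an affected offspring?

Cross: X+X- × X-Y
Offspring: 1 X+X-, 1 X+Y, 1 X-X-, 1 X-Y
Probability of an affected offspring: 2/4 = 1/2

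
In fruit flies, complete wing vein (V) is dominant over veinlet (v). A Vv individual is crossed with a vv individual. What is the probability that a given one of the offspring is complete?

Punnett square for Vv × vv:
Offspring genotypes: 2 Vv, 2 vv
complete: 2, veinlet: 2
complete: 2 out of 4
Probability: 2/4 = 1/2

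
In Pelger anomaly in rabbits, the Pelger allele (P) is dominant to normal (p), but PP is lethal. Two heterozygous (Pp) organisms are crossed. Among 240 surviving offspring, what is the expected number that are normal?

Cross: Pp × Pp
Punnett square offspring (before lethality): 1 PP, 2 Pp, 1 pp
The PP genotype is lethal (embryos die); surviving offspring: 2 Pp, 1 pp
normal: 1 out of 3 → fraction 1/3
Expected count = 1/3 × 240 = 80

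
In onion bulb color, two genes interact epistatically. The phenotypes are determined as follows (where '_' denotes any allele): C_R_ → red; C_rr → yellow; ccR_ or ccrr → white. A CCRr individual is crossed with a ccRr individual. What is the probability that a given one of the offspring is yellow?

Cross: CCRr × ccRr — consider each gene separately:
C gene: CC × cc → 4 Cc → 4 C_ (out of 4)
R gene: Rr × Rr → 1 RR, 2 Rr, 1 rr → 3 R_ : 1 rr (out of 4)
Genotype classes (out of 4 × 4 = 16): C_R_ = 4×3 = 12; C_rr = 4×1 = 4
Apply the phenotype rules: C_R_ (12) → red; C_rr (4) → yellow
Phenotype counts (out of 16): 12 red, 4 yellow
yellow: 4 out of 16
Probability: 4/16 = 1/4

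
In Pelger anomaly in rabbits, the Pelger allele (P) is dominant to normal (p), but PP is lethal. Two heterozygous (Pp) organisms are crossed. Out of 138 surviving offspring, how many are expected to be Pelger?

Cross: Pp × Pp
Punnett square offspring (before lethality): 1 PP, 2 Pp, 1 pp
The PP genotype is lethal (embryos die); surviving offspring: 2 Pp, 1 pp
Pelger: 2 out of 3 → fraction 2/3
Expected count = 2/3 × 138 = 92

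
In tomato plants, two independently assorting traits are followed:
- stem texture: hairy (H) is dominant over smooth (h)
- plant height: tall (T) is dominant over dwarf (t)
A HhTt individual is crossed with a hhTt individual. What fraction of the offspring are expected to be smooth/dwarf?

Dihybrid cross HhTt × hhTt — consider each gene separately:
stem texture: Hh × hh → 2 Hh, 2 hh → 2 H_ : 2 hh (out of 4)
plant height: Tt × Tt → 1 TT, 2 Tt, 1 tt → 3 T_ : 1 tt (out of 4)
Combine (counts out of 4 × 4 = 16): hairy/tall (H_T_) = 2×3 = 6; hairy/dwarf (H_tt) = 2×1 = 2; smooth/tall (hhT_) = 2×3 = 6; smooth/dwarf (hhtt) = 2×1 = 2
Phenotype counts (out of 16): 6 hairy/tall, 2 hairy/dwarf, 6 smooth/tall, 2 smooth/dwarf
smooth/dwarf: 2 out of 16
Probability: 2/16 = 1/8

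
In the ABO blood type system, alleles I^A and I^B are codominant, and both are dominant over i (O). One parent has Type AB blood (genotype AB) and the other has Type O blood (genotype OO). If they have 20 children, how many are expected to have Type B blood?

Cross: AB × OO
Possible offspring genotypes: 2 AO, 2 BO
Blood type counts: 2 Type A, 2 Type B
Probability of Type B: 2/4 = 1/2
Expected count = 1/2 × 20 = 10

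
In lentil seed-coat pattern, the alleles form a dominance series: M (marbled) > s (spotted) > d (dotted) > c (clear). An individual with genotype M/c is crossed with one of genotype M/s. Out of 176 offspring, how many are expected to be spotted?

Cross: M/c × M/s
Allele dominance: M > s > d > c
Offspring genotypes: 1 M/M, 1 M/s, 1 M/c, 1 s/c
Phenotype counts: 3 marbled, 1 spotted
spotted: 1 out of 4 → fraction 1/4
Expected count = 1/4 × 176 = 44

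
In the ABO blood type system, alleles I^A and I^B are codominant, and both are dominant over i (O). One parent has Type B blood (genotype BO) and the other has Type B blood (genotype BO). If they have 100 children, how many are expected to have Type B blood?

Cross: BO × BO
Possible offspring genotypes: 1 BB, 2 BO, 1 OO
Blood type counts: 3 Type B, 1 Type O
Probability of Type B: 3/4
Expected count = 3/4 × 100 = 75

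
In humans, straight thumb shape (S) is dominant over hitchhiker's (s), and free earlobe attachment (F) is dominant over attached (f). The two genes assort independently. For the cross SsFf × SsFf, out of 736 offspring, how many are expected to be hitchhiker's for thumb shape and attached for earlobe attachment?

Dihybrid cross SsFf × SsFf — consider each gene separately:
thumb shape: Ss × Ss → 1 SS, 2 Ss, 1 ss → 3 S_ : 1 ss (out of 4)
earlobe attachment: Ff × Ff → 1 FF, 2 Ff, 1 ff → 3 F_ : 1 ff (out of 4)
Looking for: hitchhiker's (ss) and attached (ff)
P(hitchhiker's) = 1/4, P(attached) = 1/4
P(both) = 1/4 × 1/4 = 1/16
Expected count = 1/16 × 736 = 46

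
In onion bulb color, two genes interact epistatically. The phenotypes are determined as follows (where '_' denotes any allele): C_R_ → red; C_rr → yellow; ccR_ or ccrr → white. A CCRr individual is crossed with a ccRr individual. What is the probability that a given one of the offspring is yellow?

Cross: CCRr × ccRr — consider each gene separately:
C gene: CC × cc → 4 Cc → 4 C_ (out of 4)
R gene: Rr × Rr → 1 RR, 2 Rr, 1 rr → 3 R_ : 1 rr (out of 4)
Genotype classes (out of 4 × 4 = 16): C_R_ = 4×3 = 12; C_rr = 4×1 = 4
Apply the phenotype rules: C_R_ (12) → red; C_rr (4) → yellow
Phenotype counts (out of 16): 12 red, 4 yellow
yellow: 4 out of 16
Probability: 4/16 = 1/4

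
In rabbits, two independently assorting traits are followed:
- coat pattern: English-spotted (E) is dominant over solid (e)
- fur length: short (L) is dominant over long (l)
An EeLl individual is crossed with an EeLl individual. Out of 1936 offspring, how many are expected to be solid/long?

Dihybrid cross EeLl × EeLl — consider each gene separately:
coat pattern: Ee × Ee → 1 EE, 2 Ee, 1 ee → 3 E_ : 1 ee (out of 4)
fur length: Ll × Ll → 1 LL, 2 Ll, 1 ll → 3 L_ : 1 ll (out of 4)
Combine (counts out of 4 × 4 = 16): English-spotted/short (E_L_) = 3×3 = 9; English-spotted/long (E_ll) = 3×1 = 3; solid/short (eeL_) = 1×3 = 3; solid/long (eell) = 1×1 = 1
Phenotype counts (out of 16): 9 English-spotted/short, 3 English-spotted/long, 3 solid/short, 1 solid/long
solid/long: 1 out of 16 → fraction 1/16
Expected count = 1/16 × 1936 = 121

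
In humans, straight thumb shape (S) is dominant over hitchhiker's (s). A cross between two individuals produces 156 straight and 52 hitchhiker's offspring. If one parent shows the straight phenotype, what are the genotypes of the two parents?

Observed offspring: 156 straight, 52 hitchhiker's
The observed ratio simplifies to 3:1. Hitchhiker's (ss) offspring appear, so each parent must contribute one s allele. The parent stated to show straight carries S, so it is Ss. The other parent is then either Ss or ss: Ss × ss would give a 1:1 split, whereas Ss × Ss gives 3:1 — matching the data. So both parents are heterozygous (Ss × Ss).
Parent genotypes: Ss × Ss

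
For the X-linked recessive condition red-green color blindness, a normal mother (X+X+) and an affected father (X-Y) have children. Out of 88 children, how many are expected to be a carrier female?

Cross: X+X+ × X-Y
Offspring: 2 X+X-, 2 X+Y
Probability of a carrier female: 2/4 = 1/2
Expected count = 1/2 × 88 = 44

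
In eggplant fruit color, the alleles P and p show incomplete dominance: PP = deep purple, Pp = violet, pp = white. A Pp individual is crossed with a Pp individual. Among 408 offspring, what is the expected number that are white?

Punnett square for Pp × Pp:
Offspring genotypes: 1 PP, 2 Pp, 1 pp
Phenotype counts: 1 deep purple, 2 violet, 1 white
white: 1 out of 4 → fraction 1/4
Expected count = 1/4 × 408 = 102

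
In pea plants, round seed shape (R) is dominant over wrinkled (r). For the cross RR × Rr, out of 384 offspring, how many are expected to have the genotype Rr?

Punnett square for RR × Rr:
Offspring genotypes: 2 RR, 2 Rr
Total offspring: 4
Count with target: 2
Probability: 2/4 = 1/2
Expected count = 1/2 × 384 = 192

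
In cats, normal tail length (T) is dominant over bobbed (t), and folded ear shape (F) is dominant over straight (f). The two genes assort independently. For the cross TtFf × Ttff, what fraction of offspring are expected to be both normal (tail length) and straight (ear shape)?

Dihybrid cross TtFf × Ttff — consider each gene separately:
tail length: Tt × Tt → 1 TT, 2 Tt, 1 tt → 3 T_ : 1 tt (out of 4)
ear shape: Ff × ff → 2 Ff, 2 ff → 2 F_ : 2 ff (out of 4)
Looking for: normal (T_) and straight (ff)
P(normal) = 3/4, P(straight) = 2/4
P(both) = 3/4 × 2/4 = 6/16 = 3/8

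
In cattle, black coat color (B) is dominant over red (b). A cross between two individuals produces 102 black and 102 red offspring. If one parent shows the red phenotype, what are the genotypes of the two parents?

Observed offspring: 102 black, 102 red
The observed ratio simplifies to 1:1. One parent shows red, so its genotype must be bb. A 1:1 offspring split requires the other parent to be heterozygous (Bb).
Parent genotypes: bb × Bb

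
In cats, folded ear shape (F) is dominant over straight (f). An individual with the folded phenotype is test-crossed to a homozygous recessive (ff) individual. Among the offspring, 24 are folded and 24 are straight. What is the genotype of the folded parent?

Test cross: ? × ff
Offspring: 24 folded, 24 straight — approximately 1:1.
A 1:1 ratio in a test cross indicates the unknown parent is heterozygous (Ff).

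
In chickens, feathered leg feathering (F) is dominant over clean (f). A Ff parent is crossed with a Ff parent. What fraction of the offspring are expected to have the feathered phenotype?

Punnett square for Ff × Ff:
Offspring genotypes: 1 FF, 2 Ff, 1 ff
Total offspring: 4
Count with target: 3
Probability: 3/4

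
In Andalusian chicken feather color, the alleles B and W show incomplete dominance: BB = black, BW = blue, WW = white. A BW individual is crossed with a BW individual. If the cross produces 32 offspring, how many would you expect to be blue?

Punnett square for BW × BW:
Offspring genotypes: 1 BB, 2 BW, 1 WW
Phenotype counts: 1 black, 2 blue, 1 white
blue: 2 out of 4 → fraction 1/2
Expected count = 1/2 × 32 = 16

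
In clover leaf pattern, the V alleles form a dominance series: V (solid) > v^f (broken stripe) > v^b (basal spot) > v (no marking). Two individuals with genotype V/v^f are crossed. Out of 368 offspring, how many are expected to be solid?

Cross: V/v^f × V/v^f
Allele dominance: V > v^f > v^b > v
Offspring genotypes: 1 V/V, 2 V/v^f, 1 v^f/v^f
Phenotype counts: 3 solid, 1 broken stripe
solid: 3 out of 4 → fraction 3/4
Expected count = 3/4 × 368 = 276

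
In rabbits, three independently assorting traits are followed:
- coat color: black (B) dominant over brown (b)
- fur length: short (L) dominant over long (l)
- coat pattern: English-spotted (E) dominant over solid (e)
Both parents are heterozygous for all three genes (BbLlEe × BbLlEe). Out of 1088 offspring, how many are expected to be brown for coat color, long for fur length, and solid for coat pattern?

Trihybrid cross: BbLlEe × BbLlEe
Each trait segregates independently with a 3:1 phenotypic ratio, so each gene contributes 3/4 (dominant) or 1/4 (recessive).
Target: brown (coat color), long (fur length), solid (coat pattern)
Probability = product of independent per-trait probabilities
= 1/4 × 1/4 × 1/4 = 1/64
Expected count = 1/64 × 1088 = 17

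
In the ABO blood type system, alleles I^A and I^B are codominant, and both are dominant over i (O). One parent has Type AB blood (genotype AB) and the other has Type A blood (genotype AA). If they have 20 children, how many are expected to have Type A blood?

Cross: AB × AA
Possible offspring genotypes: 2 AA, 2 AB
Blood type counts: 2 Type A, 2 Type AB
Probability of Type A: 2/4 = 1/2
Expected count = 1/2 × 20 = 10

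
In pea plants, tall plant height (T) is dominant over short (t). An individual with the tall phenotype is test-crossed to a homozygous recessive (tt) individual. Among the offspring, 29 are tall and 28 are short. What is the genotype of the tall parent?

Test cross: ? × tt
Offspring: 29 tall, 28 short — approximately 1:1.
A 1:1 ratio in a test cross indicates the unknown parent is heterozygous (Tt).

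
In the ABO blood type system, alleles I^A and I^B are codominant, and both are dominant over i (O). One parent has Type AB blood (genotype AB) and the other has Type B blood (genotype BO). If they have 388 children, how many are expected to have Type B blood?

Cross: AB × BO
Possible offspring genotypes: 1 AB, 1 AO, 1 BB, 1 BO
Blood type counts: 1 Type AB, 1 Type A, 2 Type B
Probability of Type B: 2/4 = 1/2
Expected count = 1/2 × 388 = 194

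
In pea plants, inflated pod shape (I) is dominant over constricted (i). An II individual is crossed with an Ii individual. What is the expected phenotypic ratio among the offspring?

Punnett square for II × Ii:
Offspring genotypes: 2 II, 2 Ii
inflated: 4, constricted: 0
Ratio: all inflated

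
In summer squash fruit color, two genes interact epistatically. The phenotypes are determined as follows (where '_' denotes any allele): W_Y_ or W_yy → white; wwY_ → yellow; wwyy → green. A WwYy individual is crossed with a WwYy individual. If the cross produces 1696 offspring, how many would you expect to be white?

Cross: WwYy × WwYy — consider each gene separately:
W gene: Ww × Ww → 1 WW, 2 Ww, 1 ww → 3 W_ : 1 ww (out of 4)
Y gene: Yy × Yy → 1 YY, 2 Yy, 1 yy → 3 Y_ : 1 yy (out of 4)
Genotype classes (out of 4 × 4 = 16): W_Y_ = 3×3 = 9; W_yy = 3×1 = 3; wwY_ = 1×3 = 3; wwyy = 1×1 = 1
Apply the phenotype rules: W_Y_ (9) + W_yy (3) → white; wwY_ (3) → yellow; wwyy (1) → green
Phenotype counts (out of 16): 12 white, 3 yellow, 1 green
white: 12 out of 16 → fraction 3/4
Expected count = 3/4 × 1696 = 1272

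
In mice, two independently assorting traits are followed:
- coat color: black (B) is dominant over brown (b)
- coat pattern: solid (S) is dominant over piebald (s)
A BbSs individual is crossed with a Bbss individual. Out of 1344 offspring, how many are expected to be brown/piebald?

Dihybrid cross BbSs × Bbss — consider each gene separately:
coat color: Bb × Bb → 1 BB, 2 Bb, 1 bb → 3 B_ : 1 bb (out of 4)
coat pattern: Ss × ss → 2 Ss, 2 ss → 2 S_ : 2 ss (out of 4)
Combine (counts out of 4 × 4 = 16): black/solid (B_S_) = 3×2 = 6; black/piebald (B_ss) = 3×2 = 6; brown/solid (bbS_) = 1×2 = 2; brown/piebald (bbss) = 1×2 = 2
Phenotype counts (out of 16): 6 black/solid, 6 black/piebald, 2 brown/solid, 2 brown/piebald
brown/piebald: 2 out of 16 → fraction 1/8
Expected count = 1/8 × 1344 = 168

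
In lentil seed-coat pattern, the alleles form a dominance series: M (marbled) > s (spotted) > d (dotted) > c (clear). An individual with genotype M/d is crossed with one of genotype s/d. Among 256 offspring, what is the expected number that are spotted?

Cross: M/d × s/d
Allele dominance: M > s > d > c
Offspring genotypes: 1 M/s, 1 M/d, 1 s/d, 1 d/d
Phenotype counts: 2 marbled, 1 spotted, 1 dotted
spotted: 1 out of 4 → fraction 1/4
Expected count = 1/4 × 256 = 64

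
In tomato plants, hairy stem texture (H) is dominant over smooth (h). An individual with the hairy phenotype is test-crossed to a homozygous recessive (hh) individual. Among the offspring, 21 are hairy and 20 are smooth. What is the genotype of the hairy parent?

Test cross: ? × hh
Offspring: 21 hairy, 20 smooth — approximately 1:1.
A 1:1 ratio in a test cross indicates the unknown parent is heterozygous (Hh).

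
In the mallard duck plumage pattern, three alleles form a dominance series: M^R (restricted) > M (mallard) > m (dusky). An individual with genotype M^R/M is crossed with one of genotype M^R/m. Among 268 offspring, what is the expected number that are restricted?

Cross: M^R/M × M^R/m
Allele dominance: M^R > M > m
Offspring genotypes: 1 M^R/M^R, 1 M^R/m, 1 M^R/M, 1 M/m
Phenotype counts: 3 restricted, 1 mallard
restricted: 3 out of 4 → fraction 3/4
Expected count = 3/4 × 268 = 201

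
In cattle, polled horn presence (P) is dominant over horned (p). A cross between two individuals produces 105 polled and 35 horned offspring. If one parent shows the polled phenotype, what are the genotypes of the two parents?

Observed offspring: 105 polled, 35 horned
The observed ratio simplifies to 3:1. Horned (pp) offspring appear, so each parent must contribute one p allele. The parent stated to show polled carries P, so it is Pp. The other parent is then either Pp or pp: Pp × pp would give a 1:1 split, whereas Pp × Pp gives 3:1 — matching the data. So both parents are heterozygous (Pp × Pp).
Parent genotypes: Pp × Pp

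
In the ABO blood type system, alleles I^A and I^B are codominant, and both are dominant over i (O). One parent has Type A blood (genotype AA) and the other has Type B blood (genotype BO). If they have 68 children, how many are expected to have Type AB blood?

Cross: AA × BO
Possible offspring genotypes: 2 AB, 2 AO
Blood type counts: 2 Type AB, 2 Type A
Probability of Type AB: 2/4 = 1/2
Expected count = 1/2 × 68 = 34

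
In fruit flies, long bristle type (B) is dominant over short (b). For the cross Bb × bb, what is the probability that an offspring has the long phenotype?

Punnett square for Bb × bb:
Offspring genotypes: 2 Bb, 2 bb
Total offspring: 4
Count with target: 2
Probability: 2/4 = 1/2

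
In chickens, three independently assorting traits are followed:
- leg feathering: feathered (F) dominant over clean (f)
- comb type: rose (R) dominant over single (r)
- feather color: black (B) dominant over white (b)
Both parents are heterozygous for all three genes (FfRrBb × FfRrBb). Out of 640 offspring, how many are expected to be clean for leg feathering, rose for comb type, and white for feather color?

Trihybrid cross: FfRrBb × FfRrBb
Each trait segregates independently with a 3:1 phenotypic ratio, so each gene contributes 3/4 (dominant) or 1/4 (recessive).
Target: clean (leg feathering), rose (comb type), white (feather color)
Probability = product of independent per-trait probabilities
= 1/4 × 3/4 × 1/4 = 3/64
Expected count = 3/64 × 640 = 30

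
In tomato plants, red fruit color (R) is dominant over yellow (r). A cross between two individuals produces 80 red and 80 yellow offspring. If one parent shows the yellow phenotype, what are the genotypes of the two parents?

Observed offspring: 80 red, 80 yellow
The observed ratio simplifies to 1:1. One parent shows yellow, so its genotype must be rr. A 1:1 offspring split requires the other parent to be heterozygous (Rr).
Parent genotypes: rr × Rr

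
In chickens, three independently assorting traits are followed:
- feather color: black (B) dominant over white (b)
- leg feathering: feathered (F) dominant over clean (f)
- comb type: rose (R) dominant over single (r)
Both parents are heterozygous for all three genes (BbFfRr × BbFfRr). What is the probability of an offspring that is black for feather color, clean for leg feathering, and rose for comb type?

Trihybrid cross: BbFfRr × BbFfRr
Each trait segregates independently with a 3:1 phenotypic ratio, so each gene contributes 3/4 (dominant) or 1/4 (recessive).
Target: black (feather color), clean (leg feathering), rose (comb type)
Probability = product of independent per-trait probabilities
= 3/4 × 1/4 × 3/4 = 9/64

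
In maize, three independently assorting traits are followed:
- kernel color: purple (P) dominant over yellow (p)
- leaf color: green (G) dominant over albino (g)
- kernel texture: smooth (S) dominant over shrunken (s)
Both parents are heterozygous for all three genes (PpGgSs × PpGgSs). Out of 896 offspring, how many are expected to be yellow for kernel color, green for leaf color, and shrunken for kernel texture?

Trihybrid cross: PpGgSs × PpGgSs
Each trait segregates independently with a 3:1 phenotypic ratio, so each gene contributes 3/4 (dominant) or 1/4 (recessive).
Target: yellow (kernel color), green (leaf color), shrunken (kernel texture)
Probability = product of independent per-trait probabilities
= 1/4 × 3/4 × 1/4 = 3/64
Expected count = 3/64 × 896 = 42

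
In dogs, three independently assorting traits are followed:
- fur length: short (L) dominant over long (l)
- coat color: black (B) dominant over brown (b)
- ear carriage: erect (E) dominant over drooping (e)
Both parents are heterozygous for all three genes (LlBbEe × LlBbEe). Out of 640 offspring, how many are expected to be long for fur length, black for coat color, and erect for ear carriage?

Trihybrid cross: LlBbEe × LlBbEe
Each trait segregates independently with a 3:1 phenotypic ratio, so each gene contributes 3/4 (dominant) or 1/4 (recessive).
Target: long (fur length), black (coat color), erect (ear carriage)
Probability = product of independent per-trait probabilities
= 1/4 × 3/4 × 3/4 = 9/64
Expected count = 9/64 × 640 = 90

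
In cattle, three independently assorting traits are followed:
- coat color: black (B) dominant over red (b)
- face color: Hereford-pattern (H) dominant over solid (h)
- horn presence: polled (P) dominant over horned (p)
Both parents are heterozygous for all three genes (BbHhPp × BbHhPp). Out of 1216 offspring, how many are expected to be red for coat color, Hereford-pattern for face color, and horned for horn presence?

Trihybrid cross: BbHhPp × BbHhPp
Each trait segregates independently with a 3:1 phenotypic ratio, so each gene contributes 3/4 (dominant) or 1/4 (recessive).
Target: red (coat color), Hereford-pattern (face color), horned (horn presence)
Probability = product of independent per-trait probabilities
= 1/4 × 3/4 × 1/4 = 3/64
Expected count = 3/64 × 1216 = 57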